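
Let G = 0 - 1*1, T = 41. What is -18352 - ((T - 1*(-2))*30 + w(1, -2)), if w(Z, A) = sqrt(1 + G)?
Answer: -19642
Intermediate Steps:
G = -1 (G = 0 - 1 = -1)
w(Z, A) = 0 (w(Z, A) = sqrt(1 - 1) = sqrt(0) = 0)
-18352 - ((T - 1*(-2))*30 + w(1, -2)) = -18352 - ((41 - 1*(-2))*30 + 0) = -18352 - ((41 + 2)*30 + 0) = -18352 - (43*30 + 0) = -18352 - (1290 + 0) = -18352 - 1*1290 = -18352 - 1290 = -19642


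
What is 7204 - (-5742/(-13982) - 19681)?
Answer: 187950164/6991 ≈ 26885.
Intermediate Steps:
7204 - (-5742/(-13982) - 19681) = 7204 - (-5742*(-1/13982) - 19681) = 7204 - (2871/6991 - 19681) = 7204 - 1*(-137587000/6991) = 7204 + 137587000/6991 = 187950164/6991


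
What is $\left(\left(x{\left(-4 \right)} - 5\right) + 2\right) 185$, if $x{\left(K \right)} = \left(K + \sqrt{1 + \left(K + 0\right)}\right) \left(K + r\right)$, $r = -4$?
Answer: $5365 - 1480 i \sqrt{3} \approx 5365.0 - 2563.4 i$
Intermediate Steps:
$x{\left(K \right)} = \left(-4 + K\right) \left(K + \sqrt{1 + K}\right)$ ($x{\left(K \right)} = \left(K + \sqrt{1 + \left(K + 0\right)}\right) \left(K - 4\right) = \left(K + \sqrt{1 + K}\right) \left(-4 + K\right) = \left(-4 + K\right) \left(K + \sqrt{1 + K}\right)$)
$\left(\left(x{\left(-4 \right)} - 5\right) + 2\right) 185 = \left(\left(\left(\left(-4\right)^{2} - -16 - 4 \sqrt{1 - 4} - 4 \sqrt{1 - 4}\right) - 5\right) + 2\right) 185 = \left(\left(\left(16 + 16 - 4 \sqrt{-3} - 4 \sqrt{-3}\right) - 5\right) + 2\right) 185 = \left(\left(\left(16 + 16 - 4 i \sqrt{3} - 4 i \sqrt{3}\right) - 5\right) + 2\right) 185 = \left(\left(\left(32 - 8 i \sqrt{3}\right) - 5\right) + 2\right) 185 = \left(\left(27 - 8 i \sqrt{3}\right) + 2\right) 185 = \left(29 - 8 i \sqrt{3}\right) 185 = 5365 - 1480 i \sqrt{3}$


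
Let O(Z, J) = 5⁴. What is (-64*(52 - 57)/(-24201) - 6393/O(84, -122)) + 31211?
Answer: 471930964882/15125625 ≈ 31201.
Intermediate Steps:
O(Z, J) = 625
(-64*(52 - 57)/(-24201) - 6393/O(84, -122)) + 31211 = (-64*(52 - 57)/(-24201) - 6393/625) + 31211 = (-64*(-5)*(-1/24201) - 6393*1/625) + 31211 = (320*(-1/24201) - 6393/625) + 31211 = (-320/24201 - 6393/625) + 31211 = -154916993/15125625 + 31211 = 471930964882/15125625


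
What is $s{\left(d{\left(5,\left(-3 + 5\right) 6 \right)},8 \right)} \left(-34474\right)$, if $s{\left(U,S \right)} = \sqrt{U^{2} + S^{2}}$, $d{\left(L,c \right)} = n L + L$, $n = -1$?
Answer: $-275792$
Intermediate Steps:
$d{\left(L,c \right)} = 0$ ($d{\left(L,c \right)} = - L + L = 0$)
$s{\left(U,S \right)} = \sqrt{S^{2} + U^{2}}$
$s{\left(d{\left(5,\left(-3 + 5\right) 6 \right)},8 \right)} \left(-34474\right) = \sqrt{8^{2} + 0^{2}} \left(-34474\right) = \sqrt{64 + 0} \left(-34474\right) = \sqrt{64} \left(-34474\right) = 8 \left(-34474\right) = -275792$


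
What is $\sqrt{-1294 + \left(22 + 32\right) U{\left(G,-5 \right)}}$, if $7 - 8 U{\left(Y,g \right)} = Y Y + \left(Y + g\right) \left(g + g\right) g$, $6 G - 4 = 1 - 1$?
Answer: $\frac{\sqrt{851}}{2} \approx 14.586$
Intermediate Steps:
$G = \frac{2}{3}$ ($G = \frac{2}{3} + \frac{1 - 1}{6} = \frac{2}{3} + \frac{1}{6} \cdot 0 = \frac{2}{3} + 0 = \frac{2}{3} \approx 0.66667$)
$U{\left(Y,g \right)} = \frac{7}{8} - \frac{Y^{2}}{8} - \frac{g^{2} \left(Y + g\right)}{4}$ ($U{\left(Y,g \right)} = \frac{7}{8} - \frac{Y Y + \left(Y + g\right) \left(g + g\right) g}{8} = \frac{7}{8} - \frac{Y^{2} + \left(Y + g\right) 2 g g}{8} = \frac{7}{8} - \frac{Y^{2} + 2 g \left(Y + g\right) g}{8} = \frac{7}{8} - \frac{Y^{2} + 2 g^{2} \left(Y + g\right)}{8} = \frac{7}{8} - \left(\frac{Y^{2}}{8} + \frac{g^{2} \left(Y + g\right)}{4}\right) = \frac{7}{8} - \frac{Y^{2}}{8} - \frac{g^{2} \left(Y + g\right)}{4}$)
$\sqrt{-1294 + \left(22 + 32\right) U{\left(G,-5 \right)}} = \sqrt{-1294 + \left(22 + 32\right) \left(\frac{7}{8} - \frac{\left(-5\right)^{3}}{4} - \frac{\left(\frac{2}{3}\right)^{2}}{8} - \frac{\left(-5\right)^{2}}{6}\right)} = \sqrt{-1294 + 54 \left(\frac{7}{8} - - \frac{125}{4} - \frac{1}{18} - \frac{1}{6} \cdot 25\right)} = \sqrt{-1294 + 54 \left(\frac{7}{8} + \frac{125}{4} - \frac{1}{18} - \frac{25}{6}\right)} = \sqrt{-1294 + 54 \cdot \frac{2009}{72}} = \sqrt{-1294 + \frac{6027}{4}} = \sqrt{\frac{851}{4}} = \frac{\sqrt{851}}{2}$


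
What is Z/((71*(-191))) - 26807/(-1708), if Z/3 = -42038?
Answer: 578932439/23162188 ≈ 24.995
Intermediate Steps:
Z = -126114 (Z = 3*(-42038) = -126114)
Z/((71*(-191))) - 26807/(-1708) = -126114/(71*(-191)) - 26807/(-1708) = -126114/(-13561) - 26807*(-1/1708) = -126114*(-1/13561) + 26807/1708 = 126114/13561 + 26807/1708 = 578932439/23162188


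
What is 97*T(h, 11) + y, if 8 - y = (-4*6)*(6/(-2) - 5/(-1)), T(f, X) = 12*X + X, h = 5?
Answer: 13927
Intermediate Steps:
T(f, X) = 13*X
y = 56 (y = 8 - (-4*6)*(6/(-2) - 5/(-1)) = 8 - (-24)*(6*(-½) - 5*(-1)) = 8 - (-24)*(-3 + 5) = 8 - (-24)*2 = 8 - 1*(-48) = 8 + 48 = 56)
97*T(h, 11) + y = 97*(13*11) + 56 = 97*143 + 56 = 13871 + 56 = 13927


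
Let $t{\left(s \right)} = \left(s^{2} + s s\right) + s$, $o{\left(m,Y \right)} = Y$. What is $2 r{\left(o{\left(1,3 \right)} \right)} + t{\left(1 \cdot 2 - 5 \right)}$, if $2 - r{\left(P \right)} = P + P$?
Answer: $7$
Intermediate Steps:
$r{\left(P \right)} = 2 - 2 P$ ($r{\left(P \right)} = 2 - \left(P + P\right) = 2 - 2 P$)
$t{\left(s \right)} = s + 2 s^{2}$ ($t{\left(s \right)} = \left(s^{2} + s^{2}\right) + s = 2 s^{2} + s = s + 2 s^{2}$)
$2 r{\left(o{\left(1,3 \right)} \right)} + t{\left(1 \cdot 2 - 5 \right)} = 2 \left(2 - 6\right) + \left(1 \cdot 2 - 5\right) \left(1 + 2 \left(1 \cdot 2 - 5\right)\right) = 2 \left(2 - 6\right) + \left(2 - 5\right) \left(1 + 2 \left(2 - 5\right)\right) = 2 \left(-4\right) - 3 \left(1 + 2 \left(-3\right)\right) = -8 - 3 \left(1 - 6\right) = -8 - -15 = -8 + 15 = 7$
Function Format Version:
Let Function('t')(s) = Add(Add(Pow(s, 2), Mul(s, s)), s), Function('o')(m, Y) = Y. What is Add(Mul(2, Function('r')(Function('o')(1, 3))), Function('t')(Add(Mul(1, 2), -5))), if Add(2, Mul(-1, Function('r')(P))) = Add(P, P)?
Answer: 7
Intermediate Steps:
Function('r')(P) = Add(2, Mul(-2, P)) (Function('r')(P) = Add(2, Mul(-1, Add(P, P))) = Add(2, Mul(-1, Mul(2, P))) = Add(2, Mul(-2, P)))
Function('t')(s) = Add(s, Mul(2, Pow(s, 2))) (Function('t')(s) = Add(Add(Pow(s, 2), Pow(s, 2)), s) = Add(Mul(2, Pow(s, 2)), s) = Add(s, Mul(2, Pow(s, 2))))
Add(Mul(2, Function('r')(Function('o')(1, 3))), Function('t')(Add(Mul(1, 2), -5))) = Add(Mul(2, Add(2, Mul(-2, 3))), Mul(Add(Mul(1, 2), -5), Add(1, Mul(2, Add(Mul(1, 2), -5))))) = Add(Mul(2, Add(2, -6)), Mul(Add(2, -5), Add(1, Mul(2, Add(2, -5))))) = Add(Mul(2, -4), Mul(-3, Add(1, Mul(2, -3)))) = Add(-8, Mul(-3, Add(1, -6))) = Add(-8, Mul(-3, -5)) = Add(-8, 15) = 7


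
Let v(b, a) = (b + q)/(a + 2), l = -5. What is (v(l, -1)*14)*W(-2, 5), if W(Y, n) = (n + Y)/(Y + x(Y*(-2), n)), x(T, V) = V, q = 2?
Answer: -42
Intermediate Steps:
v(b, a) = (2 + b)/(2 + a) (v(b, a) = (b + 2)/(a + 2) = (2 + b)/(2 + a))
W(Y, n) = 1 (W(Y, n) = (n + Y)/(Y + n) = (Y + n)/(Y + n) = 1)
(v(l, -1)*14)*W(-2, 5) = (((2 - 5)/(2 - 1))*14)*1 = ((-3/1)*14)*1 = ((1*(-3))*14)*1 = -3*14*1 = -42*1 = -42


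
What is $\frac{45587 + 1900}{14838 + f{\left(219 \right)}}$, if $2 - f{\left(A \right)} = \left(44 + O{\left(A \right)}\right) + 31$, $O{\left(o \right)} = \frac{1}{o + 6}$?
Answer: $\frac{10684575}{3322124} \approx 3.2162$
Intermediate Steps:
$O{\left(o \right)} = \frac{1}{6 + o}$
$f{\left(A \right)} = -73 - \frac{1}{6 + A}$ ($f{\left(A \right)} = 2 - \left(\left(44 + \frac{1}{6 + A}\right) + 31\right) = 2 - \left(75 + \frac{1}{6 + A}\right) = -73 - \frac{1}{6 + A}$)
$\frac{45587 + 1900}{14838 + f{\left(219 \right)}} = \frac{45587 + 1900}{14838 + \frac{-439 - 15987}{6 + 219}} = \frac{47487}{14838 + \frac{-439 - 15987}{225}} = \frac{47487}{14838 + \frac{1}{225} \left(-16426\right)} = \frac{47487}{14838 - \frac{16426}{225}} = \frac{47487}{\frac{3322124}{225}} = 47487 \cdot \frac{225}{3322124} = \frac{10684575}{3322124}$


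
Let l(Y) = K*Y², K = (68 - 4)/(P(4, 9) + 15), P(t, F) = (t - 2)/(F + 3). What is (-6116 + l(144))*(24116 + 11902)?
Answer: 266751757224/91 ≈ 2.9313e+9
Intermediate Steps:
P(t, F) = (-2 + t)/(3 + F)
K = 384/91 (K = (68 - 4)/((-2 + 4)/(3 + 9) + 15) = 64/(2/12 + 15) = 64/((1/12)*2 + 15) = 64/(⅙ + 15) = 64/(91/6) = 64*(6/91) = 384/91 ≈ 4.2198)
l(Y) = 384*Y²/91
(-6116 + l(144))*(24116 + 11902) = (-6116 + (384/91)*144²)*(24116 + 11902) = (-6116 + (384/91)*20736)*36018 = (-6116 + 7962624/91)*36018 = (7406068/91)*36018 = 266751757224/91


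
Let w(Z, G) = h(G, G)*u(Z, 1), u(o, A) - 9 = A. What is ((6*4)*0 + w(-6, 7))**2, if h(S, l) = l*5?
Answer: 122500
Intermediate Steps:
u(o, A) = 9 + A
h(S, l) = 5*l
w(Z, G) = 50*G (w(Z, G) = (5*G)*(9 + 1) = (5*G)*10 = 50*G)
((6*4)*0 + w(-6, 7))**2 = ((6*4)*0 + 50*7)**2 = (24*0 + 350)**2 = (0 + 350)**2 = 350**2 = 122500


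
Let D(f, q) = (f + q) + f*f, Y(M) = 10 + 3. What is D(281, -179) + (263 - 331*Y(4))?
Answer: 75023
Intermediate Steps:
Y(M) = 13
D(f, q) = f + q + f² (D(f, q) = (f + q) + f² = f + q + f²)
D(281, -179) + (263 - 331*Y(4)) = (281 - 179 + 281²) + (263 - 331*13) = (281 - 179 + 78961) + (263 - 4303) = 79063 - 4040 = 75023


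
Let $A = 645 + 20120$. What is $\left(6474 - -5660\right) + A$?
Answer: $32899$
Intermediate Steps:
$A = 20765$
$\left(6474 - -5660\right) + A = \left(6474 - -5660\right) + 20765 = \left(6474 + 5660\right) + 20765 = 12134 + 20765 = 32899$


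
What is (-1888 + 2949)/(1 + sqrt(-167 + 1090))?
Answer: -1061/922 + 1061*sqrt(923)/922 ≈ 33.810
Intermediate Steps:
(-1888 + 2949)/(1 + sqrt(-167 + 1090)) = 1061/(1 + sqrt(923))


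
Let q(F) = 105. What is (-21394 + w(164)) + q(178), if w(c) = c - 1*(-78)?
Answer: -21047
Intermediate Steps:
w(c) = 78 + c (w(c) = c + 78 = 78 + c)
(-21394 + w(164)) + q(178) = (-21394 + (78 + 164)) + 105 = (-21394 + 242) + 105 = -21152 + 105 = -21047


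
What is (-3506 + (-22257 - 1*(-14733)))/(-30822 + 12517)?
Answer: 2206/3661 ≈ 0.60257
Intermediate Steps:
(-3506 + (-22257 - 1*(-14733)))/(-30822 + 12517) = (-3506 + (-22257 + 14733))/(-18305) = (-3506 - 7524)*(-1/18305) = -11030*(-1/18305) = 2206/3661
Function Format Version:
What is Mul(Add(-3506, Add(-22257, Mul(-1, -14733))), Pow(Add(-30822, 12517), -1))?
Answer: Rational(2206, 3661) ≈ 0.60257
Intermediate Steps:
Mul(Add(-3506, Add(-22257, Mul(-1, -14733))), Pow(Add(-30822, 12517), -1)) = Mul(Add(-3506, Add(-22257, 14733)), Pow(-18305, -1)) = Mul(Add(-3506, -7524), Rational(-1, 18305)) = Mul(-11030, Rational(-1, 18305)) = Rational(2206, 3661)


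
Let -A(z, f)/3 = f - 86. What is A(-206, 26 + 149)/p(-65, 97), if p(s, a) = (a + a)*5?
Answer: -267/970 ≈ -0.27526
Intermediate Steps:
p(s, a) = 10*a (p(s, a) = (2*a)*5 = 10*a)
A(z, f) = 258 - 3*f (A(z, f) = -3*(f - 86) = -3*(-86 + f) = 258 - 3*f)
A(-206, 26 + 149)/p(-65, 97) = (258 - 3*(26 + 149))/((10*97)) = (258 - 3*175)/970 = (258 - 525)*(1/970) = -267*1/970 = -267/970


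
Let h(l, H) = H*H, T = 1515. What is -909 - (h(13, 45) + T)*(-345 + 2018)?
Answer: -5923329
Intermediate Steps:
h(l, H) = H**2
-909 - (h(13, 45) + T)*(-345 + 2018) = -909 - (45**2 + 1515)*(-345 + 2018) = -909 - (2025 + 1515)*1673 = -909 - 3540*1673 = -909 - 1*5922420 = -909 - 5922420 = -5923329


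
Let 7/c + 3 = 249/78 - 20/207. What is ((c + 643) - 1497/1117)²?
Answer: 169085331443217424/330918315025 ≈ 5.1096e+5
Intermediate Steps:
c = 37674/515 (c = 7/(-3 + (249/78 - 20/207)) = 7/(-3 + (249*(1/78) - 20*1/207)) = 7/(-3 + (83/26 - 20/207)) = 7/(-3 + 16661/5382) = 7/(515/5382) = 7*(5382/515) = 37674/515 ≈ 73.153)
((c + 643) - 1497/1117)² = ((37674/515 + 643) - 1497/1117)² = (368819/515 - 1497*1/1117)² = (368819/515 - 1497/1117)² = (411199868/575255)² = 169085331443217424/330918315025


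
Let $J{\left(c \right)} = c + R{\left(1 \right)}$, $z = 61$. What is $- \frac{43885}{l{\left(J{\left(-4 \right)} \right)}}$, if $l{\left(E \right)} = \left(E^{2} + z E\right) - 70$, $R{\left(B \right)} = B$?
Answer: $\frac{43885}{244} \approx 179.86$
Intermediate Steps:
$J{\left(c \right)} = 1 + c$ ($J{\left(c \right)} = c + 1 = 1 + c$)
$l{\left(E \right)} = -70 + E^{2} + 61 E$ ($l{\left(E \right)} = \left(E^{2} + 61 E\right) - 70 = -70 + E^{2} + 61 E$)
$- \frac{43885}{l{\left(J{\left(-4 \right)} \right)}} = - \frac{43885}{-70 + \left(1 - 4\right)^{2} + 61 \left(1 - 4\right)} = - \frac{43885}{-70 + \left(-3\right)^{2} + 61 \left(-3\right)} = - \frac{43885}{-70 + 9 - 183} = - \frac{43885}{-244} = \left(-43885\right) \left(- \frac{1}{244}\right) = \frac{43885}{244}$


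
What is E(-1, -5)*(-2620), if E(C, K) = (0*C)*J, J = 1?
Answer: 0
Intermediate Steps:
E(C, K) = 0 (E(C, K) = (0*C)*1 = 0*1 = 0)
E(-1, -5)*(-2620) = 0*(-2620) = 0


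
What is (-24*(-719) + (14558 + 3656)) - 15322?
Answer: 20148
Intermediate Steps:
(-24*(-719) + (14558 + 3656)) - 15322 = (17256 + 18214) - 15322 = 35470 - 15322 = 20148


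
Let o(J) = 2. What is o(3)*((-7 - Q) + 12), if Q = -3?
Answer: 16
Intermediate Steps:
o(3)*((-7 - Q) + 12) = 2*((-7 - 1*(-3)) + 12) = 2*((-7 + 3) + 12) = 2*(-4 + 12) = 2*8 = 16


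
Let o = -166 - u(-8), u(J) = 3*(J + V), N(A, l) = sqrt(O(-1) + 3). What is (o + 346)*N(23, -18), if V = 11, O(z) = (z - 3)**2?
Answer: 171*sqrt(19) ≈ 745.37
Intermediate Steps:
O(z) = (-3 + z)**2
N(A, l) = sqrt(19) (N(A, l) = sqrt((-3 - 1)**2 + 3) = sqrt((-4)**2 + 3) = sqrt(16 + 3) = sqrt(19))
u(J) = 33 + 3*J (u(J) = 3*(J + 11) = 3*(11 + J) = 33 + 3*J)
o = -175 (o = -166 - (33 + 3*(-8)) = -166 - (33 - 24) = -166 - 1*9 = -166 - 9 = -175)
(o + 346)*N(23, -18) = (-175 + 346)*sqrt(19) = 171*sqrt(19)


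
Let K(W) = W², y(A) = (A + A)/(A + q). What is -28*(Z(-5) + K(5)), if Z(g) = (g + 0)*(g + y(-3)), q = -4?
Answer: -1280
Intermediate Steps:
y(A) = 2*A/(-4 + A) (y(A) = (A + A)/(A - 4) = (2*A)/(-4 + A) = 2*A/(-4 + A))
Z(g) = g*(6/7 + g) (Z(g) = (g + 0)*(g + 2*(-3)/(-4 - 3)) = g*(g + 2*(-3)/(-7)) = g*(g + 2*(-3)*(-⅐)) = g*(g + 6/7) = g*(6/7 + g))
-28*(Z(-5) + K(5)) = -28*((⅐)*(-5)*(6 + 7*(-5)) + 5²) = -28*((⅐)*(-5)*(6 - 35) + 25) = -28*((⅐)*(-5)*(-29) + 25) = -28*(145/7 + 25) = -28*320/7 = -1280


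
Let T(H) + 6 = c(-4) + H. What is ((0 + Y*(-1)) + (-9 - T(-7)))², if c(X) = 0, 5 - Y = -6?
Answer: 49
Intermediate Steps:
Y = 11 (Y = 5 - 1*(-6) = 5 + 6 = 11)
T(H) = -6 + H (T(H) = -6 + (0 + H) = -6 + H)
((0 + Y*(-1)) + (-9 - T(-7)))² = ((0 + 11*(-1)) + (-9 - (-6 - 7)))² = ((0 - 11) + (-9 - 1*(-13)))² = (-11 + (-9 + 13))² = (-11 + 4)² = (-7)² = 49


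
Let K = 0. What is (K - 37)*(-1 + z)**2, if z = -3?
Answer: -592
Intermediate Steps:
(K - 37)*(-1 + z)**2 = (0 - 37)*(-1 - 3)**2 = -37*(-4)**2 = -37*16 = -592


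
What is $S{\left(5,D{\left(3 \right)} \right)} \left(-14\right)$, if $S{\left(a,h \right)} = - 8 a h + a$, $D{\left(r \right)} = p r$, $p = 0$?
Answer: $-70$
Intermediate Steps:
$D{\left(r \right)} = 0$ ($D{\left(r \right)} = 0 r = 0$)
$S{\left(a,h \right)} = a - 8 a h$ ($S{\left(a,h \right)} = - 8 a h + a = a - 8 a h$)
$S{\left(5,D{\left(3 \right)} \right)} \left(-14\right) = 5 \left(1 - 0\right) \left(-14\right) = 5 \left(1 + 0\right) \left(-14\right) = 5 \cdot 1 \left(-14\right) = 5 \left(-14\right) = -70$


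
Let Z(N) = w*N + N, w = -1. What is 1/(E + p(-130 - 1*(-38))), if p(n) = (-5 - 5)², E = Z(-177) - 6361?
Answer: -1/6261 ≈ -0.00015972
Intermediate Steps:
Z(N) = 0 (Z(N) = -N + N = 0)
E = -6361 (E = 0 - 6361 = -6361)
p(n) = 100 (p(n) = (-10)² = 100)
1/(E + p(-130 - 1*(-38))) = 1/(-6361 + 100) = 1/(-6261) = -1/6261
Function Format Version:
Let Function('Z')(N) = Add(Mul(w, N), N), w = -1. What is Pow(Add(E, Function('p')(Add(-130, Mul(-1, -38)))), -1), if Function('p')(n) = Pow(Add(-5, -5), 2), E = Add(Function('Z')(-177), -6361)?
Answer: Rational(-1, 6261) ≈ -0.00015972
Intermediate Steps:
Function('Z')(N) = 0 (Function('Z')(N) = Add(Mul(-1, N), N) = 0)
E = -6361 (E = Add(0, -6361) = -6361)
Function('p')(n) = 100 (Function('p')(n) = Pow(-10, 2) = 100)
Pow(Add(E, Function('p')(Add(-130, Mul(-1, -38)))), -1) = Pow(Add(-6361, 100), -1) = Pow(-6261, -1) = Rational(-1, 6261)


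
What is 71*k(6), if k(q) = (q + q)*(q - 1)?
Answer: 4260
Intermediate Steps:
k(q) = 2*q*(-1 + q) (k(q) = (2*q)*(-1 + q) = 2*q*(-1 + q))
71*k(6) = 71*(2*6*(-1 + 6)) = 71*(2*6*5) = 71*60 = 4260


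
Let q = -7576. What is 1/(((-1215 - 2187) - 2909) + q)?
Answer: -1/13887 ≈ -7.2010e-5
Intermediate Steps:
1/(((-1215 - 2187) - 2909) + q) = 1/(((-1215 - 2187) - 2909) - 7576) = 1/((-3402 - 2909) - 7576) = 1/(-6311 - 7576) = 1/(-13887) = -1/13887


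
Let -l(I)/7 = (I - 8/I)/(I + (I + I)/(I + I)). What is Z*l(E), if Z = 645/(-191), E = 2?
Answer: -3010/191 ≈ -15.759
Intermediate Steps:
l(I) = -7*(I - 8/I)/(1 + I) (l(I) = -7*(I - 8/I)/(I + (I + I)/(I + I)) = -7*(I - 8/I)/(I + (2*I)/((2*I))) = -7*(I - 8/I)/(I + (2*I)*(1/(2*I))) = -7*(I - 8/I)/(I + 1) = -7*(I - 8/I)/(1 + I))
Z = -645/191 (Z = 645*(-1/191) = -645/191 ≈ -3.3770)
Z*l(E) = -4515*(8 - 1*2**2)/(191*2*(1 + 2)) = -4515*(8 - 1*4)/(191*2*3) = -4515*(8 - 4)/(191*2*3) = -4515*4/(191*2*3) = -645/191*14/3 = -3010/191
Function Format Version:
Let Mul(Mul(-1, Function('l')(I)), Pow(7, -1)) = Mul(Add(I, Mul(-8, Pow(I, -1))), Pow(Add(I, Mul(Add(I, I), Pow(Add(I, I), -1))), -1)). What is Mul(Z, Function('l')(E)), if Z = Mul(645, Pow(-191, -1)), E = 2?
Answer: Rational(-3010, 191) ≈ -15.759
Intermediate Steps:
Function('l')(I) = Mul(-7, Pow(Add(1, I), -1), Add(I, Mul(-8, Pow(I, -1)))) (Function('l')(I) = Mul(-7, Mul(Add(I, Mul(-8, Pow(I, -1))), Pow(Add(I, Mul(Add(I, I), Pow(Add(I, I), -1))), -1))) = Mul(-7, Mul(Add(I, Mul(-8, Pow(I, -1))), Pow(Add(I, Mul(Mul(2, I), Pow(Mul(2, I), -1))), -1))) = Mul(-7, Mul(Add(I, Mul(-8, Pow(I, -1))), Pow(Add(I, Mul(Mul(2, I), Mul(Rational(1, 2), Pow(I, -1)))), -1))) = Mul(-7, Mul(Add(I, Mul(-8, Pow(I, -1))), Pow(Add(I, 1), -1))) = Mul(-7, Mul(Add(I, Mul(-8, Pow(I, -1))), Pow(Add(1, I), -1))) = Mul(-7, Mul(Pow(Add(1, I), -1), Add(I, Mul(-8, Pow(I, -1))))) = Mul(-7, Pow(Add(1, I), -1), Add(I, Mul(-8, Pow(I, -1)))))
Z = Rational(-645, 191) (Z = Mul(645, Rational(-1, 191)) = Rational(-645, 191) ≈ -3.3770)
Mul(Z, Function('l')(E)) = Mul(Rational(-645, 191), Mul(7, Pow(2, -1), Pow(Add(1, 2), -1), Add(8, Mul(-1, Pow(2, 2))))) = Mul(Rational(-645, 191), Mul(7, Rational(1, 2), Pow(3, -1), Add(8, Mul(-1, 4)))) = Mul(Rational(-645, 191), Mul(7, Rational(1, 2), Rational(1, 3), Add(8, -4))) = Mul(Rational(-645, 191), Mul(7, Rational(1, 2), Rational(1, 3), 4)) = Mul(Rational(-645, 191), Rational(14, 3)) = Rational(-3010, 191)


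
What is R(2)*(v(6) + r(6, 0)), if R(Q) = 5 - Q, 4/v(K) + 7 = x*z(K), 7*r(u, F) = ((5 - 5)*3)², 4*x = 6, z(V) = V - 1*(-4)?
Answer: 3/2 ≈ 1.5000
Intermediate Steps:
z(V) = 4 + V (z(V) = V + 4 = 4 + V)
x = 3/2 (x = (¼)*6 = 3/2 ≈ 1.5000)
r(u, F) = 0 (r(u, F) = ((5 - 5)*3)²/7 = (0*3)²/7 = (⅐)*0² = (⅐)*0 = 0)
v(K) = 4/(-1 + 3*K/2) (v(K) = 4/(-7 + 3*(4 + K)/2) = 4/(-7 + (6 + 3*K/2)) = 4/(-1 + 3*K/2))
R(2)*(v(6) + r(6, 0)) = (5 - 1*2)*(8/(-2 + 3*6) + 0) = (5 - 2)*(8/(-2 + 18) + 0) = 3*(8/16 + 0) = 3*(8*(1/16) + 0) = 3*(½ + 0) = 3*(½) = 3/2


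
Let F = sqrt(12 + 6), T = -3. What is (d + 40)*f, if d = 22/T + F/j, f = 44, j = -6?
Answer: 4312/3 - 22*sqrt(2) ≈ 1406.2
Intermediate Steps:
F = 3*sqrt(2) (F = sqrt(18) = 3*sqrt(2) ≈ 4.2426)
d = -22/3 - sqrt(2)/2 (d = 22/(-3) + (3*sqrt(2))/(-6) = 22*(-1/3) + (3*sqrt(2))*(-1/6) = -22/3 - sqrt(2)/2 ≈ -8.0404)
(d + 40)*f = ((-22/3 - sqrt(2)/2) + 40)*44 = (98/3 - sqrt(2)/2)*44 = 4312/3 - 22*sqrt(2)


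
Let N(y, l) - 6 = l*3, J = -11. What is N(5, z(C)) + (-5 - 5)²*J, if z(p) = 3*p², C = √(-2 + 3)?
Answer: -1085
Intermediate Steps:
C = 1 (C = √1 = 1)
N(y, l) = 6 + 3*l (N(y, l) = 6 + l*3 = 6 + 3*l)
N(5, z(C)) + (-5 - 5)²*J = (6 + 3*(3*1²)) + (-5 - 5)²*(-11) = (6 + 3*(3*1)) + (-10)²*(-11) = (6 + 3*3) + 100*(-11) = (6 + 9) - 1100 = 15 - 1100 = -1085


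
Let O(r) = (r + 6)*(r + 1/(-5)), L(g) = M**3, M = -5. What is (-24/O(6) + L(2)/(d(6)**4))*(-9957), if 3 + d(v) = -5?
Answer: 443932845/118784 ≈ 3737.3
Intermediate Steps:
L(g) = -125 (L(g) = (-5)**3 = -125)
d(v) = -8 (d(v) = -3 - 5 = -8)
O(r) = (6 + r)*(-1/5 + r) (O(r) = (6 + r)*(r - 1/5) = (6 + r)*(-1/5 + r))
(-24/O(6) + L(2)/(d(6)**4))*(-9957) = (-24/(-6/5 + 6**2 + (29/5)*6) - 125/((-8)**4))*(-9957) = (-24/(-6/5 + 36 + 174/5) - 125/4096)*(-9957) = (-24/348/5 - 125*1/4096)*(-9957) = (-24*5/348 - 125/4096)*(-9957) = (-10/29 - 125/4096)*(-9957) = -44585/118784*(-9957) = 443932845/118784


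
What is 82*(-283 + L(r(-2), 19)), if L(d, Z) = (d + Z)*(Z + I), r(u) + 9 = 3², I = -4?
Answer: 164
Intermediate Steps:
r(u) = 0 (r(u) = -9 + 3² = -9 + 9 = 0)
L(d, Z) = (-4 + Z)*(Z + d) (L(d, Z) = (d + Z)*(Z - 4) = (Z + d)*(-4 + Z) = (-4 + Z)*(Z + d))
82*(-283 + L(r(-2), 19)) = 82*(-283 + (19² - 4*19 - 4*0 + 19*0)) = 82*(-283 + (361 - 76 + 0 + 0)) = 82*(-283 + 285) = 82*2 = 164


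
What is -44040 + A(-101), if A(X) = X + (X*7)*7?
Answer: -49090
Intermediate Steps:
A(X) = 50*X (A(X) = X + (7*X)*7 = X + 49*X = 50*X)
-44040 + A(-101) = -44040 + 50*(-101) = -44040 - 5050 = -49090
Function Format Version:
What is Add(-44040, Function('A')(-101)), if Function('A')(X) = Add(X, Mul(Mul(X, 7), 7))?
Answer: -49090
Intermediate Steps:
Function('A')(X) = Mul(50, X) (Function('A')(X) = Add(X, Mul(Mul(7, X), 7)) = Add(X, Mul(49, X)) = Mul(50, X))
Add(-44040, Function('A')(-101)) = Add(-44040, Mul(50, -101)) = Add(-44040, -5050) = -49090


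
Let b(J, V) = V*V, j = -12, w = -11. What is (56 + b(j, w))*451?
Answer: 79827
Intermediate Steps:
b(J, V) = V²
(56 + b(j, w))*451 = (56 + (-11)²)*451 = (56 + 121)*451 = 177*451 = 79827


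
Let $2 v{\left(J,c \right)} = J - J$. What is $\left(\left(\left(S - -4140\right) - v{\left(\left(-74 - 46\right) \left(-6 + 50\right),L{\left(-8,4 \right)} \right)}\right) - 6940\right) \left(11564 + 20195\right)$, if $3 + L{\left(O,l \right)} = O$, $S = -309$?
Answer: $-98738731$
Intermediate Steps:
$L{\left(O,l \right)} = -3 + O$
$v{\left(J,c \right)} = 0$ ($v{\left(J,c \right)} = \frac{J - J}{2} = \frac{1}{2} \cdot 0 = 0$)
$\left(\left(\left(S - -4140\right) - v{\left(\left(-74 - 46\right) \left(-6 + 50\right),L{\left(-8,4 \right)} \right)}\right) - 6940\right) \left(11564 + 20195\right) = \left(\left(\left(-309 - -4140\right) - 0\right) - 6940\right) \left(11564 + 20195\right) = \left(\left(\left(-309 + 4140\right) + 0\right) - 6940\right) 31759 = \left(\left(3831 + 0\right) - 6940\right) 31759 = \left(3831 - 6940\right) 31759 = \left(-3109\right) 31759 = -98738731$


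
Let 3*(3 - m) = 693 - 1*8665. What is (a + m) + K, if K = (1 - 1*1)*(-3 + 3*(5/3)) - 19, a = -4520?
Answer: -5636/3 ≈ -1878.7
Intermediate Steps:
m = 7981/3 (m = 3 - (693 - 1*8665)/3 = 3 - (693 - 8665)/3 = 3 - ⅓*(-7972) = 3 + 7972/3 = 7981/3 ≈ 2660.3)
K = -19 (K = (1 - 1)*(-3 + 3*(5*(⅓))) - 19 = 0*(-3 + 3*(5/3)) - 19 = 0*(-3 + 5) - 19 = 0*2 - 19 = 0 - 19 = -19)
(a + m) + K = (-4520 + 7981/3) - 19 = -5579/3 - 19 = -5636/3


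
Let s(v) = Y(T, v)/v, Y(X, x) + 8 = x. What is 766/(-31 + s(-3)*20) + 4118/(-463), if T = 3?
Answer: 540988/58801 ≈ 9.2003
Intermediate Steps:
Y(X, x) = -8 + x
s(v) = (-8 + v)/v
766/(-31 + s(-3)*20) + 4118/(-463) = 766/(-31 + ((-8 - 3)/(-3))*20) + 4118/(-463) = 766/(-31 - ⅓*(-11)*20) + 4118*(-1/463) = 766/(-31 + (11/3)*20) - 4118/463 = 766/(-31 + 220/3) - 4118/463 = 766/(127/3) - 4118/463 = 766*(3/127) - 4118/463 = 2298/127 - 4118/463 = 540988/58801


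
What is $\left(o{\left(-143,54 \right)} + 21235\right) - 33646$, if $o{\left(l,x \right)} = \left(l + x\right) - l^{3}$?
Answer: $2911707$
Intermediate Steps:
$o{\left(l,x \right)} = l + x - l^{3}$
$\left(o{\left(-143,54 \right)} + 21235\right) - 33646 = \left(\left(-143 + 54 - \left(-143\right)^{3}\right) + 21235\right) - 33646 = \left(\left(-143 + 54 - -2924207\right) + 21235\right) - 33646 = \left(\left(-143 + 54 + 2924207\right) + 21235\right) - 33646 = \left(2924118 + 21235\right) - 33646 = 2945353 - 33646 = 2911707$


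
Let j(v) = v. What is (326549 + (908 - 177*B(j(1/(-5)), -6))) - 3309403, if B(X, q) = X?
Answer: -14909553/5 ≈ -2.9819e+6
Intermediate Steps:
(326549 + (908 - 177*B(j(1/(-5)), -6))) - 3309403 = (326549 + (908 - 177/(-5))) - 3309403 = (326549 + (908 - 177*(-⅕))) - 3309403 = (326549 + (908 + 177/5)) - 3309403 = (326549 + 4717/5) - 3309403 = 1637462/5 - 3309403 = -14909553/5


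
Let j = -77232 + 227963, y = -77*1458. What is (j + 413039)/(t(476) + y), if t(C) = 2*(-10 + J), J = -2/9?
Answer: -2536965/505289 ≈ -5.0208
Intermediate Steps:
y = -112266
J = -2/9 (J = -2*1/9 = -2/9 ≈ -0.22222)
t(C) = -184/9 (t(C) = 2*(-10 - 2/9) = 2*(-92/9) = -184/9)
j = 150731
(j + 413039)/(t(476) + y) = (150731 + 413039)/(-184/9 - 112266) = 563770/(-1010578/9) = 563770*(-9/1010578) = -2536965/505289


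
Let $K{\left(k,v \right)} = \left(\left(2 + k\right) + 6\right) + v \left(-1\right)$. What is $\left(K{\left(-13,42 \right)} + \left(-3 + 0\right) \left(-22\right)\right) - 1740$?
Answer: $-1721$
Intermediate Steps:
$K{\left(k,v \right)} = 8 + k - v$ ($K{\left(k,v \right)} = \left(8 + k\right) - v = 8 + k - v$)
$\left(K{\left(-13,42 \right)} + \left(-3 + 0\right) \left(-22\right)\right) - 1740 = \left(\left(8 - 13 - 42\right) + \left(-3 + 0\right) \left(-22\right)\right) - 1740 = \left(\left(8 - 13 - 42\right) - -66\right) - 1740 = \left(-47 + 66\right) - 1740 = 19 - 1740 = -1721$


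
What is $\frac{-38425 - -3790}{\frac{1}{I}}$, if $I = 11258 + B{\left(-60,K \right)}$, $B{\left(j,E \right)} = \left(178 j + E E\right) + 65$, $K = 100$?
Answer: $-368620305$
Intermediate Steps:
$B{\left(j,E \right)} = 65 + E^{2} + 178 j$ ($B{\left(j,E \right)} = \left(178 j + E^{2}\right) + 65 = \left(E^{2} + 178 j\right) + 65 = 65 + E^{2} + 178 j$)
$I = 10643$ ($I = 11258 + \left(65 + 100^{2} + 178 \left(-60\right)\right) = 11258 + \left(65 + 10000 - 10680\right) = 11258 - 615 = 10643$)
$\frac{-38425 - -3790}{\frac{1}{I}} = \frac{-38425 - -3790}{\frac{1}{10643}} = \left(-38425 + 3790\right) \frac{1}{\frac{1}{10643}} = \left(-34635\right) 10643 = -368620305$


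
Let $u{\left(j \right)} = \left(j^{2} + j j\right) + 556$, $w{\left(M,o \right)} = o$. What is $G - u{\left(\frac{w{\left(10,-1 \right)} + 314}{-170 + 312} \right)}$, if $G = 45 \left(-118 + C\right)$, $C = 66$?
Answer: $- \frac{29295441}{10082} \approx -2905.7$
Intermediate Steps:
$u{\left(j \right)} = 556 + 2 j^{2}$ ($u{\left(j \right)} = \left(j^{2} + j^{2}\right) + 556 = 2 j^{2} + 556 = 556 + 2 j^{2}$)
$G = -2340$ ($G = 45 \left(-118 + 66\right) = 45 \left(-52\right) = -2340$)
$G - u{\left(\frac{w{\left(10,-1 \right)} + 314}{-170 + 312} \right)} = -2340 - \left(556 + 2 \left(\frac{-1 + 314}{-170 + 312}\right)^{2}\right) = -2340 - \left(556 + 2 \left(\frac{313}{142}\right)^{2}\right) = -2340 - \left(556 + 2 \cdot \frac{97969}{20164}\right) = -2340 - \left(556 + \frac{97969}{10082}\right) = -2340 - \frac{5703561}{10082} = - \frac{29295441}{10082}$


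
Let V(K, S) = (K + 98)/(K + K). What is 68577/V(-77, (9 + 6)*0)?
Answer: -502898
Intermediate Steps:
V(K, S) = (98 + K)/(2*K) (V(K, S) = (98 + K)/((2*K)) = (98 + K)*(1/(2*K)) = (98 + K)/(2*K))
68577/V(-77, (9 + 6)*0) = 68577/(((½)*(98 - 77)/(-77))) = 68577/(((½)*(-1/77)*21)) = 68577/(-3/22) = 68577*(-22/3) = -502898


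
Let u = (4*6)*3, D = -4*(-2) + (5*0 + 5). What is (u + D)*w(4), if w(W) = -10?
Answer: -850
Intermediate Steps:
D = 13 (D = 8 + (0 + 5) = 8 + 5 = 13)
u = 72 (u = 24*3 = 72)
(u + D)*w(4) = (72 + 13)*(-10) = 85*(-10) = -850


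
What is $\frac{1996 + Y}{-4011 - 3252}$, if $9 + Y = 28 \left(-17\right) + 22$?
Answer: $- \frac{511}{2421} \approx -0.21107$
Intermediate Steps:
$Y = -463$ ($Y = -9 + \left(28 \left(-17\right) + 22\right) = -9 + \left(-476 + 22\right) = -9 - 454 = -463$)
$\frac{1996 + Y}{-4011 - 3252} = \frac{1996 - 463}{-4011 - 3252} = \frac{1533}{-4011 - 3252} = \frac{1533}{-7263} = 1533 \left(- \frac{1}{7263}\right) = - \frac{511}{2421}$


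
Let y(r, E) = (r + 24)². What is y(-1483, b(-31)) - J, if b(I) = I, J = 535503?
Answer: 1593178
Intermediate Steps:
y(r, E) = (24 + r)²
y(-1483, b(-31)) - J = (24 - 1483)² - 1*535503 = (-1459)² - 535503 = 2128681 - 535503 = 1593178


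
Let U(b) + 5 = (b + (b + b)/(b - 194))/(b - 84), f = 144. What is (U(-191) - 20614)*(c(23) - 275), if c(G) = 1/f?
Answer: 771814022569/136125 ≈ 5.6699e+6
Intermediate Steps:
c(G) = 1/144
U(b) = -5 + (b + 2*b/(-194 + b))/(-84 + b) (U(b) = -5 + (b + (b + b)/(b - 194))/(b - 84) = -5 + (b + (2*b)/(-194 + b))/(-84 + b) = -5 + (b + 2*b/(-194 + b))/(-84 + b))
(U(-191) - 20614)*(c(23) - 275) = (2*(-40740 - 2*(-191)² + 599*(-191))/(16296 + (-191)² - 278*(-191)) - 20614)*(1/144 - 275) = (2*(-40740 - 2*36481 - 114409)/(16296 + 36481 + 53098) - 20614)*(-39599/144) = (2*(-40740 - 72962 - 114409)/105875 - 20614)*(-39599/144) = (2*(1/105875)*(-228111) - 20614)*(-39599/144) = (-456222/105875 - 20614)*(-39599/144) = -2182963472/105875*(-39599/144) = 771814022569/136125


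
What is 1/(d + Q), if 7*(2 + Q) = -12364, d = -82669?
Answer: -7/591061 ≈ -1.1843e-5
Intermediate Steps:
Q = -12378/7 (Q = -2 + (1/7)*(-12364) = -2 - 12364/7 = -12378/7 ≈ -1768.3)
1/(d + Q) = 1/(-82669 - 12378/7) = 1/(-591061/7) = -7/591061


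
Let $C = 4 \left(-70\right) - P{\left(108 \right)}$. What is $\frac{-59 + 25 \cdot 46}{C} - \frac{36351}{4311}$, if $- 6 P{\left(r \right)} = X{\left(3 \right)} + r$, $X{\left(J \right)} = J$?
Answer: $- \frac{3157575}{250517} \approx -12.604$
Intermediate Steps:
$P{\left(r \right)} = - \frac{1}{2} - \frac{r}{6}$ ($P{\left(r \right)} = - \frac{3 + r}{6} = - \frac{1}{2} - \frac{r}{6}$)
$C = - \frac{523}{2}$ ($C = 4 \left(-70\right) - \left(- \frac{1}{2} - 18\right) = -280 - \left(- \frac{1}{2} - 18\right) = -280 - - \frac{37}{2} = -280 + \frac{37}{2} = - \frac{523}{2} \approx -261.5$)
$\frac{-59 + 25 \cdot 46}{C} - \frac{36351}{4311} = \frac{-59 + 25 \cdot 46}{- \frac{523}{2}} - \frac{36351}{4311} = \left(-59 + 1150\right) \left(- \frac{2}{523}\right) - \frac{4039}{479} = 1091 \left(- \frac{2}{523}\right) - \frac{4039}{479} = - \frac{2182}{523} - \frac{4039}{479} = - \frac{3157575}{250517}$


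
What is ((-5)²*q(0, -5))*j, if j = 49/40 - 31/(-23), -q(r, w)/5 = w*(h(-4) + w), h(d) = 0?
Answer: -1479375/184 ≈ -8040.1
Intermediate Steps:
q(r, w) = -5*w² (q(r, w) = -5*w*(0 + w) = -5*w*w = -5*w²)
j = 2367/920 (j = 49*(1/40) - 31*(-1/23) = 49/40 + 31/23 = 2367/920 ≈ 2.5728)
((-5)²*q(0, -5))*j = ((-5)²*(-5*(-5)²))*(2367/920) = (25*(-5*25))*(2367/920) = (25*(-125))*(2367/920) = -3125*2367/920 = -1479375/184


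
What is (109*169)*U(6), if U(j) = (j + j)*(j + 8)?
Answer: 3094728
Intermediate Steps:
U(j) = 2*j*(8 + j) (U(j) = (2*j)*(8 + j) = 2*j*(8 + j))
(109*169)*U(6) = (109*169)*(2*6*(8 + 6)) = 18421*(2*6*14) = 18421*168 = 3094728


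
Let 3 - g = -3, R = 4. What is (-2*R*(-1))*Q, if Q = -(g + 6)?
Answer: -96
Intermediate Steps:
g = 6 (g = 3 - 1*(-3) = 3 + 3 = 6)
Q = -12 (Q = -(6 + 6) = -1*12 = -12)
(-2*R*(-1))*Q = (-2*4*(-1))*(-12) = -8*(-1)*(-12) = 8*(-12) = -96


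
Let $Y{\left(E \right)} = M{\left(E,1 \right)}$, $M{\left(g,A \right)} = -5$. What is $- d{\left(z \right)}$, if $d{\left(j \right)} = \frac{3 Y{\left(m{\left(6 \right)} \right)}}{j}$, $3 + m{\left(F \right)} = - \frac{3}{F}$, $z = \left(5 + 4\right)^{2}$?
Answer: $\frac{5}{27} \approx 0.18519$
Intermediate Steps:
$z = 81$ ($z = 9^{2} = 81$)
$m{\left(F \right)} = -3 - \frac{3}{F}$
$Y{\left(E \right)} = -5$
$d{\left(j \right)} = - \frac{15}{j}$ ($d{\left(j \right)} = \frac{3 \left(-5\right)}{j} = - \frac{15}{j}$)
$- d{\left(z \right)} = - \frac{-15}{81} = \left(-1\right) \left(- \frac{5}{27}\right) = \frac{5}{27}$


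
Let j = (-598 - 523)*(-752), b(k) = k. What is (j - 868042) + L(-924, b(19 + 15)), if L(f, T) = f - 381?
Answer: -26355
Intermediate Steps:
L(f, T) = -381 + f
j = 842992 (j = -1121*(-752) = 842992)
(j - 868042) + L(-924, b(19 + 15)) = (842992 - 868042) + (-381 - 924) = -25050 - 1305 = -26355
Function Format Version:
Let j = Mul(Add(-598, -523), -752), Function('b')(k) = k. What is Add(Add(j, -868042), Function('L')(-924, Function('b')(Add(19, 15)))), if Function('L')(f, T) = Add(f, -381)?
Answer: -26355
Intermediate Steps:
Function('L')(f, T) = Add(-381, f)
j = 842992 (j = Mul(-1121, -752) = 842992)
Add(Add(j, -868042), Function('L')(-924, Function('b')(Add(19, 15)))) = Add(Add(842992, -868042), Add(-381, -924)) = Add(-25050, -1305) = -26355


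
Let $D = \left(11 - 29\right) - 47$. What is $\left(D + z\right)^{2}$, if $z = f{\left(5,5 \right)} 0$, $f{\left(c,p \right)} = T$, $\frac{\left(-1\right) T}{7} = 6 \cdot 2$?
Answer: $4225$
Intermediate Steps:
$T = -84$ ($T = - 7 \cdot 6 \cdot 2 = \left(-7\right) 12 = -84$)
$f{\left(c,p \right)} = -84$
$D = -65$ ($D = -18 - 47 = -65$)
$z = 0$ ($z = \left(-84\right) 0 = 0$)
$\left(D + z\right)^{2} = \left(-65 + 0\right)^{2} = \left(-65\right)^{2} = 4225$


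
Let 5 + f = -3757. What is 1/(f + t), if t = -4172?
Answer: -1/7934 ≈ -0.00012604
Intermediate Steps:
f = -3762 (f = -5 - 3757 = -3762)
1/(f + t) = 1/(-3762 - 4172) = 1/(-7934) = -1/7934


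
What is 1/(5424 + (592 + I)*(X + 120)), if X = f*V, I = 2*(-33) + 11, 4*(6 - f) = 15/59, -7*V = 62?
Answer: 826/34385217 ≈ 2.4022e-5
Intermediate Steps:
V = -62/7 (V = -1/7*62 = -62/7 ≈ -8.8571)
f = 1401/236 (f = 6 - 15/(4*59) = 6 - 1/4*15/59 = 6 - 15/236 = 1401/236 ≈ 5.9364)
I = -55 (I = -66 + 11 = -55)
X = -43431/826 (X = (1401/236)*(-62/7) = -43431/826 ≈ -52.580)
1/(5424 + (592 + I)*(X + 120)) = 1/(5424 + (592 - 55)*(-43431/826 + 120)) = 1/(5424 + 537*(55689/826)) = 1/(5424 + 29904993/826) = 1/(34385217/826) = 826/34385217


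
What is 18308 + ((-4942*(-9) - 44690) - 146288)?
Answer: -128192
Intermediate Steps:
18308 + ((-4942*(-9) - 44690) - 146288) = 18308 + ((44478 - 44690) - 146288) = 18308 + (-212 - 146288) = 18308 - 146500 = -128192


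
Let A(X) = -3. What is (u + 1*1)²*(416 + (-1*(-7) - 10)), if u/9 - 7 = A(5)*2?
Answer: 41300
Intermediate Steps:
u = 9 (u = 63 + 9*(-3*2) = 63 + 9*(-6) = 63 - 54 = 9)
(u + 1*1)²*(416 + (-1*(-7) - 10)) = (9 + 1*1)²*(416 + (-1*(-7) - 10)) = (9 + 1)²*(416 + (7 - 10)) = 10²*(416 - 3) = 100*413 = 41300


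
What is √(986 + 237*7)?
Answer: 23*√5 ≈ 51.430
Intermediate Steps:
√(986 + 237*7) = √(986 + 1659) = √2645 = 23*√5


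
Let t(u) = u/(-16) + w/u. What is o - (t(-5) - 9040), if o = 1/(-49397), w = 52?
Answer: 35763773699/3951760 ≈ 9050.1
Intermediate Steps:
t(u) = 52/u - u/16 (t(u) = u/(-16) + 52/u = u*(-1/16) + 52/u = -u/16 + 52/u = 52/u - u/16)
o = -1/49397 ≈ -2.0244e-5
o - (t(-5) - 9040) = -1/49397 - ((52/(-5) - 1/16*(-5)) - 9040) = -1/49397 - ((52*(-⅕) + 5/16) - 9040) = -1/49397 - ((-52/5 + 5/16) - 9040) = -1/49397 - (-807/80 - 9040) = -1/49397 - 1*(-724007/80) = -1/49397 + 724007/80 = 35763773699/3951760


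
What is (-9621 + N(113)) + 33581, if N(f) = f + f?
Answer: 24186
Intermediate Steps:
N(f) = 2*f
(-9621 + N(113)) + 33581 = (-9621 + 2*113) + 33581 = (-9621 + 226) + 33581 = -9395 + 33581 = 24186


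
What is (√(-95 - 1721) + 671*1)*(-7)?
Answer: -4697 - 14*I*√454 ≈ -4697.0 - 298.3*I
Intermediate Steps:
(√(-95 - 1721) + 671*1)*(-7) = (√(-1816) + 671)*(-7) = (2*I*√454 + 671)*(-7) = (671 + 2*I*√454)*(-7) = -4697 - 14*I*√454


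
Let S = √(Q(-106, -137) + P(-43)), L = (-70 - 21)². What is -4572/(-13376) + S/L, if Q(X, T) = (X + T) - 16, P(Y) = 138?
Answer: 1143/3344 + 11*I/8281 ≈ 0.34181 + 0.0013283*I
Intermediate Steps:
L = 8281 (L = (-91)² = 8281)
Q(X, T) = -16 + T + X (Q(X, T) = (T + X) - 16 = -16 + T + X)
S = 11*I (S = √((-16 - 137 - 106) + 138) = √(-259 + 138) = √(-121) = 11*I ≈ 11.0*I)
-4572/(-13376) + S/L = -4572/(-13376) + (11*I)/8281 = -4572*(-1/13376) + (11*I)*(1/8281) = 1143/3344 + 11*I/8281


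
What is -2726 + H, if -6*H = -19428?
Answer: 512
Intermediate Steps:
H = 3238 (H = -⅙*(-19428) = 3238)
-2726 + H = -2726 + 3238 = 512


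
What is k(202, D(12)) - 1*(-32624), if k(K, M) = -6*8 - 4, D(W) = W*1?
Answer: 32572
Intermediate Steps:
D(W) = W
k(K, M) = -52 (k(K, M) = -48 - 4 = -52)
k(202, D(12)) - 1*(-32624) = -52 - 1*(-32624) = -52 + 32624 = 32572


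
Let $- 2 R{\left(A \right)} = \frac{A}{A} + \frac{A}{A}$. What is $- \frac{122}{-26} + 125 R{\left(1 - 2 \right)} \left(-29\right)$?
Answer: $\frac{47186}{13} \approx 3629.7$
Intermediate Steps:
$R{\left(A \right)} = -1$ ($R{\left(A \right)} = - \frac{\frac{A}{A} + \frac{A}{A}}{2} = - \frac{1 + 1}{2} = \left(- \frac{1}{2}\right) 2 = -1$)
$- \frac{122}{-26} + 125 R{\left(1 - 2 \right)} \left(-29\right) = - \frac{122}{-26} + 125 \left(\left(-1\right) \left(-29\right)\right) = \left(-122\right) \left(- \frac{1}{26}\right) + 125 \cdot 29 = \frac{61}{13} + 3625 = \frac{47186}{13}$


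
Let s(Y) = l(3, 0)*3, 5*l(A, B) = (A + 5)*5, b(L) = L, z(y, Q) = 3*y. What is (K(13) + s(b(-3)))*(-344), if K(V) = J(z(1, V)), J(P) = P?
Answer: -9288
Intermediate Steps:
l(A, B) = 5 + A (l(A, B) = ((A + 5)*5)/5 = ((5 + A)*5)/5 = (25 + 5*A)/5 = 5 + A)
K(V) = 3 (K(V) = 3*1 = 3)
s(Y) = 24 (s(Y) = (5 + 3)*3 = 8*3 = 24)
(K(13) + s(b(-3)))*(-344) = (3 + 24)*(-344) = 27*(-344) = -9288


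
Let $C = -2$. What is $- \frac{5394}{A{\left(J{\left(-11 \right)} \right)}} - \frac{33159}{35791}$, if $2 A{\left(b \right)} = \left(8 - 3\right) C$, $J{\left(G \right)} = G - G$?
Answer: $\frac{27555837}{25565} \approx 1077.9$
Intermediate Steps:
$J{\left(G \right)} = 0$
$A{\left(b \right)} = -5$ ($A{\left(b \right)} = \frac{\left(8 - 3\right) \left(-2\right)}{2} = \frac{5 \left(-2\right)}{2} = \frac{1}{2} \left(-10\right) = -5$)
$- \frac{5394}{A{\left(J{\left(-11 \right)} \right)}} - \frac{33159}{35791} = - \frac{5394}{-5} - \frac{33159}{35791} = \left(-5394\right) \left(- \frac{1}{5}\right) - \frac{4737}{5113} = \frac{5394}{5} - \frac{4737}{5113} = \frac{27555837}{25565}$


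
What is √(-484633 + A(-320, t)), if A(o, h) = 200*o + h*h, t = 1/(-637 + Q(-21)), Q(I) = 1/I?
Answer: I*√98189333001131/13378 ≈ 740.7*I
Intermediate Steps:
t = -21/13378 (t = 1/(-637 + 1/(-21)) = 1/(-637 - 1/21) = 1/(-13378/21) = -21/13378 ≈ -0.0015697)
A(o, h) = h² + 200*o (A(o, h) = 200*o + h² = h² + 200*o)
√(-484633 + A(-320, t)) = √(-484633 + ((-21/13378)² + 200*(-320))) = √(-484633 + (441/178970884 - 64000)) = √(-484633 - 11454136575559/178970884) = √(-98189333001131/178970884) = I*√98189333001131/13378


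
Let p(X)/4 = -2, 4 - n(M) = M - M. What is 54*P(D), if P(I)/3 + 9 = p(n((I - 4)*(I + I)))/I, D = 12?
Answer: -1566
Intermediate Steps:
n(M) = 4 (n(M) = 4 - (M - M) = 4 - 1*0 = 4 + 0 = 4)
p(X) = -8 (p(X) = 4*(-2) = -8)
P(I) = -27 - 24/I (P(I) = -27 + 3*(-8/I) = -27 - 24/I)
54*P(D) = 54*(-27 - 24/12) = 54*(-27 - 24*1/12) = 54*(-27 - 2) = 54*(-29) = -1566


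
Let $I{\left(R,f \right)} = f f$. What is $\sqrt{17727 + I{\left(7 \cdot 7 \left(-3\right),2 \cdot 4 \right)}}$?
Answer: $\sqrt{17791} \approx 133.38$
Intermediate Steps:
$I{\left(R,f \right)} = f^{2}$
$\sqrt{17727 + I{\left(7 \cdot 7 \left(-3\right),2 \cdot 4 \right)}} = \sqrt{17727 + \left(2 \cdot 4\right)^{2}} = \sqrt{17727 + 8^{2}} = \sqrt{17727 + 64} = \sqrt{17791}$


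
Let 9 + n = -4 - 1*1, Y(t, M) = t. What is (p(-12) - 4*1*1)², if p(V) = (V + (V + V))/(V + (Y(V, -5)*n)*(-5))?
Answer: 78961/5041 ≈ 15.664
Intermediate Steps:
n = -14 (n = -9 + (-4 - 1*1) = -9 + (-4 - 1) = -9 - 5 = -14)
p(V) = 3/71 (p(V) = (V + (V + V))/(V + (V*(-14))*(-5)) = (V + 2*V)/(V - 14*V*(-5)) = (3*V)/(V + 70*V) = (3*V)/((71*V)) = (3*V)*(1/(71*V)) = 3/71)
(p(-12) - 4*1*1)² = (3/71 - 4*1*1)² = (3/71 - 4*1)² = (3/71 - 4)² = (-281/71)² = 78961/5041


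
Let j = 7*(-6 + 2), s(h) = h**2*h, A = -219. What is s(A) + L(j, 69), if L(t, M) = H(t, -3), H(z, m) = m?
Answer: -10503462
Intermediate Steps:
s(h) = h**3
j = -28 (j = 7*(-4) = -28)
L(t, M) = -3
s(A) + L(j, 69) = (-219)**3 - 3 = -10503459 - 3 = -10503462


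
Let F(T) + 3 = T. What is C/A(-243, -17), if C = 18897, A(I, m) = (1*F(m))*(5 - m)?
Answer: -18897/440 ≈ -42.948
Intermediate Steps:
F(T) = -3 + T
A(I, m) = (-3 + m)*(5 - m) (A(I, m) = (1*(-3 + m))*(5 - m) = (-3 + m)*(5 - m))
C/A(-243, -17) = 18897/((-(-5 - 17)*(-3 - 17))) = 18897/((-1*(-22)*(-20))) = 18897/(-440) = 18897*(-1/440) = -18897/440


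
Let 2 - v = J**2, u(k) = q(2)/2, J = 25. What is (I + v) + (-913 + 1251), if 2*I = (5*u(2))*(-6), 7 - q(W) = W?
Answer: -645/2 ≈ -322.50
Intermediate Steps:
q(W) = 7 - W
u(k) = 5/2 (u(k) = (7 - 1*2)/2 = (7 - 2)*(1/2) = 5*(1/2) = 5/2)
I = -75/2 (I = ((5*(5/2))*(-6))/2 = ((25/2)*(-6))/2 = (1/2)*(-75) = -75/2 ≈ -37.500)
v = -623 (v = 2 - 1*25**2 = 2 - 1*625 = 2 - 625 = -623)
(I + v) + (-913 + 1251) = (-75/2 - 623) + (-913 + 1251) = -1321/2 + 338 = -645/2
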